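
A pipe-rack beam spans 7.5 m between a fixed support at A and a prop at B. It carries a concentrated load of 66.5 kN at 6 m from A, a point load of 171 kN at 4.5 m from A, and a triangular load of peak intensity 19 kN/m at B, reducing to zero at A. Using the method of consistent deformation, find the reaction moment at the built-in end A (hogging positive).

M_A = 325.7 kN·m

Take the reaction at B as the redundant and release it; the primary structure is a cantilever fixed at A.
Primary-structure tip deflection at B by superposition:
  point load 66.5 at a = 6: Pa²(3L − a)/(6EI) = 6584/EI
  point load 171 at a = 4.5: Pa²(3L − a)/(6EI) = 10388/EI
  triangular load, peak 19 at the free end: 11w₀L⁴/(120EI) = 5511/EI
  δ_0 = 22482/EI
Flexibility coefficient — unit upward force at B: δ_{BB} = L³/(3EI) = 140.6/EI.
Compatibility at B: δ_0 − R_B·δ_{BB} = 0, so R_B = 22482/140.6 = 159.9 kN.
Moment equilibrium about A: M_A = Σ(load moments about A) − R_B·L = 1525 − 159.9×7.5 = 325.7 kN·m.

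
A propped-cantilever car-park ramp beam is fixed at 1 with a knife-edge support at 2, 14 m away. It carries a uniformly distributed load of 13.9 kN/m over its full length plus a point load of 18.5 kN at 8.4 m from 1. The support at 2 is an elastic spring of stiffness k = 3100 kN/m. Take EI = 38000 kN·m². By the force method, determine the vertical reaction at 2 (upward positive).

Remove the prop at 2; the released (primary) structure is a cantilever built in at 1.
Primary-structure tip deflection at 2 by superposition:
  UDL 13.9: wL⁴/(8EI) = 66748/EI
  point load 18.5 at a = 8.4: Pa²(3L − a)/(6EI) = 7310/EI
  δ_0 = 74058/EI
Tip deflection under a unit load at 2: L³/(3EI) = 914.7/EI.
With EI = 38000 kN·m²: δ_0 = 1.9489 m and δ_{22} = 0.02407 m/kN.
Compatibility — the spring shortens by R_2/k under the reaction it provides: δ_0 − R_2·δ_{22} = R_2/k. With 1/k = 0.000323 m/kN, R_2 = δ_0 / (δ_{22} + 1/k) = 1.9489 / (0.02407 + 0.000323) = 79.9 kN.

R_2 = 79.9 kN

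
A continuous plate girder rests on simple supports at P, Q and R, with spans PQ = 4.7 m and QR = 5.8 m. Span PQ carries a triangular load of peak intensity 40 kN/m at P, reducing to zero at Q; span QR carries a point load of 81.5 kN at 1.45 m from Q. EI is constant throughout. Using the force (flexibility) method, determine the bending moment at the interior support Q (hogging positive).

M_Q = 65.91 kN·m

Insert a hinge at Q; M_Q is the redundant, and each span becomes simply supported.
Rotations at Q on the released spans (each span's end-slope, ×1/EI):
  span PQ: triangular load, peak 40: 7w₀L³/(360EI) = 80.75/EI
  span QR: point load 81.5 at a = 1.45: Pab(L + b)/(6LEI) = 149.9/EI
  relative rotation θ_0 = (80.75 + 149.9)/EI = 230.7/EI
A unit hogging moment at Q produces rotation L₁/(3EI) + L₂/(3EI) = 3.5/EI.
Slope continuity at Q: θ_0 = M_Q·3.5/EI, so M_Q = 230.7/3.5 = 65.91 kN·m (hogging).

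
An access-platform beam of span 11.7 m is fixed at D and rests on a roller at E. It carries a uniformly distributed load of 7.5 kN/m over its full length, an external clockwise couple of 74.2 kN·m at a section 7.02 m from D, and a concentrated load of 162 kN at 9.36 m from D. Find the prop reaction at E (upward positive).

R_E = 154.9 kN

Take the reaction at E as the redundant and release it; the primary structure is a cantilever fixed at D.
Primary-structure tip deflection at E by superposition:
  UDL 7.5: wL⁴/(8EI) = 17568/EI
  clockwise couple 74.2 at a = 7.02: M₀a(2L − a)/(2EI) = 4266/EI
  point load 162 at a = 9.36: Pa²(3L − a)/(6EI) = 60887/EI
  δ_0 = 82721/EI
Tip deflection under a unit load at E: L³/(3EI) = 533.9/EI.
Compatibility at E: δ_0 − R_E·δ_{EE} = 0, so R_E = 82721/533.9 = 154.9 kN.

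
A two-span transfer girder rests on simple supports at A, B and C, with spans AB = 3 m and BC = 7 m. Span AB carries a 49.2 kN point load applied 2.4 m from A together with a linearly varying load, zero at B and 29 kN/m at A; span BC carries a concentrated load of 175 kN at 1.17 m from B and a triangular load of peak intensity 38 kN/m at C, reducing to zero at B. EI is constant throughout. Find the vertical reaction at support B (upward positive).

Release continuity at B by inserting a hinge; the redundant is the internal moment M_B. The primary structure is two simply-supported spans AB and BC.
End slopes at the hinge B, treating each span as simply supported:
  span AB: point load 49.2 at a = 2.4: Pab(L + a)/(6LEI) = 21.25/EI
  span AB: triangular load, peak 29: 7w₀L³/(360EI) = 15.22/EI
  span BC: point load 175 at a = 1.17: Pab(L + b)/(6LEI) = 364.6/EI
  span BC: triangular load, peak 38: 7w₀L³/(360EI) = 253.4/EI
  relative rotation θ_0 = (36.48 + 618.1)/EI = 654.6/EI
A unit hogging moment at B produces rotation L₁/(3EI) + L₂/(3EI) = 3.333/EI.
Compatibility: M_B·(L₁+L₂)/(3EI) = θ_0, giving M_B = 196.4 kN·m (hogging).
Span AB, ΣM about A with M_B applied at B: R_B^{AB}·3 = 161.6 + 196.4, so R_B^{AB} = 119.3 kN and R_A = 92.7 − 119.3 = -26.62 kN.
Span BC, ΣM about C: R_B^{BC}·7 = 1331 + 196.4, so R_B^{BC} = 218.1 kN and R_C = 308 − 218.1 = 89.86 kN.
R_B = 119.3 + 218.1 = 337.5 kN.

R_B = 337.5 kN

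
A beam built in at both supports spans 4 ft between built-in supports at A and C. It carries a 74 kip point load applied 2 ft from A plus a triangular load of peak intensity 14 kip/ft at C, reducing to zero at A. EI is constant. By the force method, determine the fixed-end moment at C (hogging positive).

M_C = 48.2 kip·ft

Release both end moments; the primary structure is a simply-supported span AC with redundants M_A and M_C.
Simple-span end rotations at A and C under the given loads:
  at A: point load 74 at a = 2: Pab(L + b)/(6LEI) = 74/EI
  at C: point load 74 at a = 2: Pab(L + a)/(6LEI) = 74/EI
  at A: triangular load, peak 14: 7w₀L³/(360EI) = 17.42/EI
  at C: triangular load, peak 14: w₀L³/(45EI) = 19.91/EI
  θ_A0 = 91.42/EI,  θ_C0 = 93.91/EI
Flexibility coefficients: a unit moment at one end gives L/(3EI) there and L/(6EI) at the far end, so f₁₁ = f₂₂ = 1.333/EI and f₁₂ = f₂₁ = 0.6667/EI.
Compatibility — zero rotation at each built-in end:
  1.333 M_A + 0.6667 M_C = 91.42
  0.6667 M_A + 1.333 M_C = 93.91
Solving the pair gives M_A = 44.47 kip·ft and M_C = 48.2 kip·ft (hogging).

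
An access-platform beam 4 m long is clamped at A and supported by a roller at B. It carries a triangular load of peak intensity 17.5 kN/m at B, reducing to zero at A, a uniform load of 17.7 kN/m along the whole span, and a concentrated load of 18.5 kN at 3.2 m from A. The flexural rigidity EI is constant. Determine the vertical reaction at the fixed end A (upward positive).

R_A = 65.48 kN

Choose R_B as the redundant. The primary structure is the cantilever fixed at A.
Primary-structure tip deflection at B by superposition:
  triangular load, peak 17.5 at the free end: 11w₀L⁴/(120EI) = 410.7/EI
  UDL 17.7: wL⁴/(8EI) = 566.4/EI
  point load 18.5 at a = 3.2: Pa²(3L − a)/(6EI) = 277.8/EI
  δ_0 = 1255/EI
Tip deflection under a unit load at B: L³/(3EI) = 21.33/EI.
The prop prevents deflection at B: R_B = δ_0/δ_{BB} = 1255/21.33 = 58.82 kN.
Vertical equilibrium: R_A = ΣP − R_B = 124.3 − 58.82 = 65.48 kN.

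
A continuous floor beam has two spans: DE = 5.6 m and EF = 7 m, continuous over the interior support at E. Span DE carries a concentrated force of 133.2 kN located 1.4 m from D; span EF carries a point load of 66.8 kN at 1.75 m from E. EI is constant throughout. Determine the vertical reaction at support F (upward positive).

Insert a hinge at E; M_E is the redundant, and each span becomes simply supported.
End slopes at the hinge E, treating each span as simply supported:
  span DE: point load 133.2 at a = 1.4: Pab(L + a)/(6LEI) = 163.2/EI
  span EF: point load 66.8 at a = 1.75: Pab(L + b)/(6LEI) = 179/EI
  relative rotation θ_0 = (163.2 + 179)/EI = 342.2/EI
A unit hogging moment at E produces rotation L₁/(3EI) + L₂/(3EI) = 4.2/EI.
Compatibility: M_E·(L₁+L₂)/(3EI) = θ_0, giving M_E = 81.47 kN·m (hogging).
Span EF, ΣM about F: R_E^{EF}·7 = 350.7 + 81.47, so R_E^{EF} = 61.74 kN and R_F = 66.8 − 61.74 = 5.061 kN.

R_F = 5.061 kN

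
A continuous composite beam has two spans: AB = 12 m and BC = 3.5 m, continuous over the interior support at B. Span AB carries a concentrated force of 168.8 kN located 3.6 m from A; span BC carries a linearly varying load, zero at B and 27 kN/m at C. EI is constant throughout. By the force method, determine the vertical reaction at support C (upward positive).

Release continuity at B by inserting a hinge; the redundant is the internal moment M_B. The primary structure is two simply-supported spans AB and BC.
Rotations at B on the released spans (each span's end-slope, ×1/EI):
  span AB: point load 168.8 at a = 3.6: Pab(L + a)/(6LEI) = 1106/EI
  span BC: triangular load, peak 27: 7w₀L³/(360EI) = 22.51/EI
  relative rotation θ_0 = (1106 + 22.51)/EI = 1128/EI
A unit hogging moment at B produces rotation L₁/(3EI) + L₂/(3EI) = 5.167/EI.
Slope continuity at B: θ_0 = M_B·5.167/EI, so M_B = 1128/5.167 = 218.4 kN·m (hogging).
Span BC, ΣM about C: R_B^{BC}·3.5 = 55.12 + 218.4, so R_B^{BC} = 78.15 kN and R_C = 47.25 − 78.15 = -30.9 kN.

R_C = -30.9 kN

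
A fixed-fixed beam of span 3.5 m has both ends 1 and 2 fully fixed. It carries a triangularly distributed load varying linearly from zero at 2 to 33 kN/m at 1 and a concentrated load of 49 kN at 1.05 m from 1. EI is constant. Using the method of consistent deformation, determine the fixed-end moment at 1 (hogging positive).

M_1 = 45.42 kN·m

Take the two fixed-end moments M_1, M_2 as redundants; the released structure is the simple span 12.
End rotations of the released simple span under the applied load (×1/EI):
  at 1: triangular load, peak 33: w₀L³/(45EI) = 31.44/EI
  at 2: triangular load, peak 33: 7w₀L³/(360EI) = 27.51/EI
  at 1: point load 49 at a = 1.05: Pab(L + b)/(6LEI) = 35.71/EI
  at 2: point load 49 at a = 1.05: Pab(L + a)/(6LEI) = 27.31/EI
  θ_10 = 67.16/EI,  θ_20 = 54.82/EI
Flexibility coefficients: a unit moment at one end gives L/(3EI) there and L/(6EI) at the far end, so f₁₁ = f₂₂ = 1.167/EI and f₁₂ = f₂₁ = 0.5833/EI.
Compatibility — zero rotation at each built-in end:
  1.167 M_1 + 0.5833 M_2 = 67.16
  0.5833 M_1 + 1.167 M_2 = 54.82
Solving the pair gives M_1 = 45.42 kN·m and M_2 = 24.28 kN·m (hogging).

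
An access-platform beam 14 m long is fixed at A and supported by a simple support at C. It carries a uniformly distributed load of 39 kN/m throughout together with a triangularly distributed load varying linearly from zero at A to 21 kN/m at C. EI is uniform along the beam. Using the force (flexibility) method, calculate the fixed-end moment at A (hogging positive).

M_A = 1196 kN·m

Choose R_C as the redundant. The primary structure is the cantilever fixed at A.
Downward deflection at the released point C due to the loads:
  UDL 39: wL⁴/(8EI) = 187278/EI
  triangular load, peak 21 at the free end: 11w₀L⁴/(120EI) = 73951/EI
  δ_0 = 261229/EI
Flexibility coefficient — unit upward force at C: δ_{CC} = L³/(3EI) = 914.7/EI.
The prop prevents deflection at C: R_C = δ_0/δ_{CC} = 261229/914.7 = 285.6 kN.
Moment equilibrium about A: M_A = Σ(load moments about A) − R_C·L = 5194 − 285.6×14 = 1196 kN·m.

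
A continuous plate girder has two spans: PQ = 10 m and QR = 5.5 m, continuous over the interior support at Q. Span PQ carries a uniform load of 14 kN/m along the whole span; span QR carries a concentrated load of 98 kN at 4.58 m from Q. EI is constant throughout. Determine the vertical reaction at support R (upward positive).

Insert a hinge at Q; M_Q is the redundant, and each span becomes simply supported.
End slopes at the hinge Q, treating each span as simply supported:
  span PQ: UDL 14: wL³/(24EI) = 583.3/EI
  span QR: point load 98 at a = 4.58: Pab(L + b)/(6LEI) = 80.33/EI
  relative rotation θ_0 = (583.3 + 80.33)/EI = 663.7/EI
A unit hogging moment at Q produces rotation L₁/(3EI) + L₂/(3EI) = 5.167/EI.
Compatibility: M_Q·(L₁+L₂)/(3EI) = θ_0, giving M_Q = 128.5 kN·m (hogging).
Span QR, ΣM about R: R_Q^{QR}·5.5 = 90.16 + 128.5, so R_Q^{QR} = 39.75 kN and R_R = 98 − 39.75 = 58.25 kN.

R_R = 58.25 kN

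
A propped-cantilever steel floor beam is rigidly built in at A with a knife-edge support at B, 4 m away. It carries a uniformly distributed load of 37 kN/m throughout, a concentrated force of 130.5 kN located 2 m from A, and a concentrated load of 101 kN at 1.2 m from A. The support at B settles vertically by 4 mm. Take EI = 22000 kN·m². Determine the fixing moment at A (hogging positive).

Release the roller at B. Primary structure: cantilever fixed at A.
Free-end deflection of the primary structure under the applied loading (downward +):
  UDL 37: wL⁴/(8EI) = 1184/EI
  point load 130.5 at a = 2: Pa²(3L − a)/(6EI) = 870/EI
  point load 101 at a = 1.2: Pa²(3L − a)/(6EI) = 261.8/EI
  δ_0 = 2316/EI
Tip deflection under a unit load at B: L³/(3EI) = 21.33/EI.
With EI = 22000 kN·m²: δ_0 = 0.10526 m and δ_{BB} = 0.00097 m/kN.
Compatibility — the beam at B must follow the support down by 0.004 m: δ_0 − R_B·δ_{BB} = 0.004, so R_B = (0.10526 − 0.004)/0.00097 = 104.4 kN.
Moment equilibrium about A: M_A = Σ(load moments about A) − R_B·L = 678.2 − 104.4×4 = 260.5 kN·m.

M_A = 260.5 kN·m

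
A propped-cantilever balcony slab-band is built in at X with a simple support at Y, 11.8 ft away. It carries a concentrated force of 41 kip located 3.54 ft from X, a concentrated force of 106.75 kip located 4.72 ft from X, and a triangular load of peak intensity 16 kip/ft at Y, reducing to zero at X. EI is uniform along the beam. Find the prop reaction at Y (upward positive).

Remove the prop at Y; the released (primary) structure is a cantilever built in at X.
Primary-structure tip deflection at Y by superposition:
  point load 41 at a = 3.54: Pa²(3L − a)/(6EI) = 2728/EI
  point load 106.75 at a = 4.72: Pa²(3L − a)/(6EI) = 12161/EI
  triangular load, peak 16 at the free end: 11w₀L⁴/(120EI) = 28435/EI
  δ_0 = 43324/EI
Tip deflection under a unit load at Y: L³/(3EI) = 547.7/EI.
Compatibility at Y: δ_0 − R_Y·δ_{YY} = 0, so R_Y = 43324/547.7 = 79.11 kip.

R_Y = 79.11 kip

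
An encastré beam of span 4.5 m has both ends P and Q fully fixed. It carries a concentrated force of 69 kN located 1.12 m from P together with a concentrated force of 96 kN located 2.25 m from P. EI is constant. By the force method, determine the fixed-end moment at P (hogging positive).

M_P = 97.6 kN·m

Take the two fixed-end moments M_P, M_Q as redundants; the released structure is the simple span PQ.
Simple-span end rotations at P and Q under the given loads:
  at P: point load 69 at a = 1.12: Pab(L + b)/(6LEI) = 76.23/EI
  at Q: point load 69 at a = 1.12: Pab(L + a)/(6LEI) = 54.37/EI
  at P: point load 96 at a = 2.25: Pab(L + b)/(6LEI) = 121.5/EI
  at Q: point load 96 at a = 2.25: Pab(L + a)/(6LEI) = 121.5/EI
  θ_P0 = 197.7/EI,  θ_Q0 = 175.9/EI
Flexibility coefficients: a unit moment at one end gives L/(3EI) there and L/(6EI) at the far end, so f₁₁ = f₂₂ = 1.5/EI and f₁₂ = f₂₁ = 0.75/EI.
Compatibility — zero rotation at each built-in end:
  1.5 M_P + 0.75 M_Q = 197.7
  0.75 M_P + 1.5 M_Q = 175.9
Solving the pair gives M_P = 97.6 kN·m and M_Q = 68.45 kN·m (hogging).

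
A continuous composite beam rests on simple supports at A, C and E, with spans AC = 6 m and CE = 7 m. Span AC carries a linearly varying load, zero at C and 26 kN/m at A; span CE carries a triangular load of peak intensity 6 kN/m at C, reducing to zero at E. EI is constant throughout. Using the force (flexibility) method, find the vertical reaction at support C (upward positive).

Insert a hinge at C; M_C is the redundant, and each span becomes simply supported.
Rotations at C on the released spans (each span's end-slope, ×1/EI):
  span AC: triangular load, peak 26: 7w₀L³/(360EI) = 109.2/EI
  span CE: triangular load, peak 6: w₀L³/(45EI) = 45.73/EI
  relative rotation θ_0 = (109.2 + 45.73)/EI = 154.9/EI
A unit hogging moment at C produces rotation L₁/(3EI) + L₂/(3EI) = 4.333/EI.
Compatibility: M_C·(L₁+L₂)/(3EI) = θ_0, giving M_C = 35.75 kN·m (hogging).
Span AC, ΣM about A with M_C applied at C: R_C^{AC}·6 = 156 + 35.75, so R_C^{AC} = 31.96 kN and R_A = 78 − 31.96 = 46.04 kN.
Span CE, ΣM about E: R_C^{CE}·7 = 98 + 35.75, so R_C^{CE} = 19.11 kN and R_E = 21 − 19.11 = 1.892 kN.
R_C = 31.96 + 19.11 = 51.07 kN.

R_C = 51.07 kN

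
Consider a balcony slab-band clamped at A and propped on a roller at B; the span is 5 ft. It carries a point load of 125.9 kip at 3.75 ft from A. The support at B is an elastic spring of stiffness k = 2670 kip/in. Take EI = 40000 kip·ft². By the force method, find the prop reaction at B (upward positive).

Release the roller at B. Primary structure: cantilever fixed at A.
Primary-structure tip deflection at B by superposition:
  point load 125.9 at a = 3.75: Pa²(3L − a)/(6EI) = 3320/EI
Flexibility coefficient — unit upward force at B: δ_{BB} = L³/(3EI) = 41.67/EI.
With EI = 40000 kip·ft²: δ_0 = 0.082991 ft and δ_{BB} = 0.001042 ft/kip.
Compatibility — the spring shortens by R_B/k under the reaction it provides: δ_0 − R_B·δ_{BB} = R_B/k. With 1/k = 1/(2670×12) ft/kip = 0.000031 ft/kip, R_B = δ_0 / (δ_{BB} + 1/k) = 0.082991 / (0.001042 + 0.000031) = 77.35 kip.

R_B = 77.35 kip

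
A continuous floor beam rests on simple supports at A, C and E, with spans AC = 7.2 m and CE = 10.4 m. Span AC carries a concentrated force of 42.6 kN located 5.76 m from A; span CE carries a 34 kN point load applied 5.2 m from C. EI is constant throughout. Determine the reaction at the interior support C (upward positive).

R_C = 64.54 kN

Take M_C as the redundant. Released structure: two simple spans AC and CE with a hinge at C.
Rotations at C on the released spans (each span's end-slope, ×1/EI):
  span AC: point load 42.6 at a = 5.76: Pab(L + a)/(6LEI) = 106/EI
  span CE: point load 34 at a = 5.2: Pab(L + b)/(6LEI) = 229.8/EI
  relative rotation θ_0 = (106 + 229.8)/EI = 335.8/EI
A unit hogging moment at C produces rotation L₁/(3EI) + L₂/(3EI) = 5.867/EI.
Compatibility: M_C·(L₁+L₂)/(3EI) = θ_0, giving M_C = 57.25 kN·m (hogging).
Span AC, ΣM about A with M_C applied at C: R_C^{AC}·7.2 = 245.4 + 57.25, so R_C^{AC} = 42.03 kN and R_A = 42.6 − 42.03 = 0.5692 kN.
Span CE, ΣM about E: R_C^{CE}·10.4 = 176.8 + 57.25, so R_C^{CE} = 22.5 kN and R_E = 34 − 22.5 = 11.5 kN.
R_C = 42.03 + 22.5 = 64.54 kN.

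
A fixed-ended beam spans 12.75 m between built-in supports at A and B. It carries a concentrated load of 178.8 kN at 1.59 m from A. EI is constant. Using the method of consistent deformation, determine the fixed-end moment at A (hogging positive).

M_A = 217.8 kN·m

Take the two fixed-end moments M_A, M_B as redundants; the released structure is the simple span AB.
Simple-span end rotations at A and B under the given loads:
  at A: point load 178.8 at a = 1.59: Pab(L + b)/(6LEI) = 991.6/EI
  at B: point load 178.8 at a = 1.59: Pab(L + a)/(6LEI) = 594.7/EI
  θ_A0 = 991.6/EI,  θ_B0 = 594.7/EI
Flexibility coefficients: a unit moment at one end gives L/(3EI) there and L/(6EI) at the far end, so f₁₁ = f₂₂ = 4.25/EI and f₁₂ = f₂₁ = 2.125/EI.
Compatibility — zero rotation at each built-in end:
  4.25 M_A + 2.125 M_B = 991.6
  2.125 M_A + 4.25 M_B = 594.7
Solving the pair gives M_A = 217.8 kN·m and M_B = 31.03 kN·m (hogging).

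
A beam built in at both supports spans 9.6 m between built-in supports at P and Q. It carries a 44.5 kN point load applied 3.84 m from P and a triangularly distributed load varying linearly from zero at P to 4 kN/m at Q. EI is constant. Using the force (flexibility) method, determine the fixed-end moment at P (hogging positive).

Release both end moments; the primary structure is a simply-supported span PQ with redundants M_P and M_Q.
On the primary (simply-supported) span, the end slopes from the loading are:
  at P: point load 44.5 at a = 3.84: Pab(L + b)/(6LEI) = 262.5/EI
  at Q: point load 44.5 at a = 3.84: Pab(L + a)/(6LEI) = 229.7/EI
  at P: triangular load, peak 4: 7w₀L³/(360EI) = 68.81/EI
  at Q: triangular load, peak 4: w₀L³/(45EI) = 78.64/EI
  θ_P0 = 331.3/EI,  θ_Q0 = 308.3/EI
Flexibility coefficients: a unit moment at one end gives L/(3EI) there and L/(6EI) at the far end, so f₁₁ = f₂₂ = 3.2/EI and f₁₂ = f₂₁ = 1.6/EI.
Compatibility — zero rotation at each built-in end:
  3.2 M_P + 1.6 M_Q = 331.3
  1.6 M_P + 3.2 M_Q = 308.3
Solving the pair gives M_P = 73.8 kN·m and M_Q = 59.44 kN·m (hogging).

M_P = 73.8 kN·m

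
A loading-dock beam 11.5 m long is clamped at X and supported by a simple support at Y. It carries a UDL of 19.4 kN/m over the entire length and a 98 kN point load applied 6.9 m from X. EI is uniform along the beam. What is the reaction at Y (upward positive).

Choose R_Y as the redundant. The primary structure is the cantilever fixed at X.
Deflection at Y on the released cantilever, summing each load's contribution:
  UDL 19.4: wL⁴/(8EI) = 42413/EI
  point load 98 at a = 6.9: Pa²(3L − a)/(6EI) = 21463/EI
  δ_0 = 63876/EI
Flexibility coefficient — unit upward force at Y: δ_{YY} = L³/(3EI) = 507/EI.
Compatibility at Y: δ_0 − R_Y·δ_{YY} = 0, so R_Y = 63876/507 = 126 kN.

R_Y = 126 kN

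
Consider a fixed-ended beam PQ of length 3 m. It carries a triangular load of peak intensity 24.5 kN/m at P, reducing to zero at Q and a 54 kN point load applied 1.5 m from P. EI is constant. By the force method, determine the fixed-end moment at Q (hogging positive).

Release both end moments; the primary structure is a simply-supported span PQ with redundants M_P and M_Q.
End rotations of the released simple span under the applied load (×1/EI):
  at P: triangular load, peak 24.5: w₀L³/(45EI) = 14.7/EI
  at Q: triangular load, peak 24.5: 7w₀L³/(360EI) = 12.86/EI
  at P: point load 54 at a = 1.5: Pab(L + b)/(6LEI) = 30.38/EI
  at Q: point load 54 at a = 1.5: Pab(L + a)/(6LEI) = 30.38/EI
  θ_P0 = 45.08/EI,  θ_Q0 = 43.24/EI
Flexibility coefficients: a unit moment at one end gives L/(3EI) there and L/(6EI) at the far end, so f₁₁ = f₂₂ = 1/EI and f₁₂ = f₂₁ = 0.5/EI.
Compatibility — zero rotation at each built-in end:
  1 M_P + 0.5 M_Q = 45.08
  0.5 M_P + 1 M_Q = 43.24
Solving the pair gives M_P = 31.27 kN·m and M_Q = 27.6 kN·m (hogging).

M_Q = 27.6 kN·m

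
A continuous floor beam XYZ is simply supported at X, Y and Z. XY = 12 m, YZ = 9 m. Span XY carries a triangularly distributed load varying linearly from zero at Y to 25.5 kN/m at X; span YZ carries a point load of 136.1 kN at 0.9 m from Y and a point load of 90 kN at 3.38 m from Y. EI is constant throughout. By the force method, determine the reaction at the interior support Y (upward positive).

Take M_Y as the redundant. Released structure: two simple spans XY and YZ with a hinge at Y.
Rotations at Y on the released spans (each span's end-slope, ×1/EI):
  span XY: triangular load, peak 25.5: 7w₀L³/(360EI) = 856.8/EI
  span YZ: point load 136.1 at a = 0.9: Pab(L + b)/(6LEI) = 314.2/EI
  span YZ: point load 90 at a = 3.38: Pab(L + b)/(6LEI) = 462.9/EI
  relative rotation θ_0 = (856.8 + 777)/EI = 1634/EI
A unit hogging moment at Y produces rotation L₁/(3EI) + L₂/(3EI) = 7/EI.
Compatibility: M_Y·(L₁+L₂)/(3EI) = θ_0, giving M_Y = 233.4 kN·m (hogging).
Span XY, ΣM about X with M_Y applied at Y: R_Y^{XY}·12 = 612 + 233.4, so R_Y^{XY} = 70.45 kN and R_X = 153 − 70.45 = 82.55 kN.
Span YZ, ΣM about Z: R_Y^{YZ}·9 = 1608 + 233.4, so R_Y^{YZ} = 204.6 kN and R_Z = 226.1 − 204.6 = 21.48 kN.
R_Y = 70.45 + 204.6 = 275.1 kN.

R_Y = 275.1 kN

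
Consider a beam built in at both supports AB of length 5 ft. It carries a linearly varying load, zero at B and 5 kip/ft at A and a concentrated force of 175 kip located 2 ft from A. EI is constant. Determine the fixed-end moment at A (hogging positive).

M_A = 132.2 kip·ft

Take the two fixed-end moments M_A, M_B as redundants; the released structure is the simple span AB.
End rotations of the released simple span under the applied load (×1/EI):
  at A: triangular load, peak 5: w₀L³/(45EI) = 13.89/EI
  at B: triangular load, peak 5: 7w₀L³/(360EI) = 12.15/EI
  at A: point load 175 at a = 2: Pab(L + b)/(6LEI) = 280/EI
  at B: point load 175 at a = 2: Pab(L + a)/(6LEI) = 245/EI
  θ_A0 = 293.9/EI,  θ_B0 = 257.2/EI
Flexibility coefficients: a unit moment at one end gives L/(3EI) there and L/(6EI) at the far end, so f₁₁ = f₂₂ = 1.667/EI and f₁₂ = f₂₁ = 0.8333/EI.
Compatibility — zero rotation at each built-in end:
  1.667 M_A + 0.8333 M_B = 293.9
  0.8333 M_A + 1.667 M_B = 257.2
Solving the pair gives M_A = 132.2 kip·ft and M_B = 88.17 kip·ft (hogging).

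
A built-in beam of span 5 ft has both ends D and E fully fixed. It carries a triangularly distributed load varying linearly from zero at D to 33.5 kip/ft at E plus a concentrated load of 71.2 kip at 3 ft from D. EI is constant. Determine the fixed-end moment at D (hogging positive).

Release both end moments; the primary structure is a simply-supported span DE with redundants M_D and M_E.
On the primary (simply-supported) span, the end slopes from the loading are:
  at D: triangular load, peak 33.5: 7w₀L³/(360EI) = 81.42/EI
  at E: triangular load, peak 33.5: w₀L³/(45EI) = 93.06/EI
  at D: point load 71.2 at a = 3: Pab(L + b)/(6LEI) = 99.68/EI
  at E: point load 71.2 at a = 3: Pab(L + a)/(6LEI) = 113.9/EI
  θ_D0 = 181.1/EI,  θ_E0 = 207/EI
Flexibility coefficients: a unit moment at one end gives L/(3EI) there and L/(6EI) at the far end, so f₁₁ = f₂₂ = 1.667/EI and f₁₂ = f₂₁ = 0.8333/EI.
Compatibility — zero rotation at each built-in end:
  1.667 M_D + 0.8333 M_E = 181.1
  0.8333 M_D + 1.667 M_E = 207
Solving the pair gives M_D = 62.09 kip·ft and M_E = 93.14 kip·ft (hogging).

M_D = 62.09 kip·ft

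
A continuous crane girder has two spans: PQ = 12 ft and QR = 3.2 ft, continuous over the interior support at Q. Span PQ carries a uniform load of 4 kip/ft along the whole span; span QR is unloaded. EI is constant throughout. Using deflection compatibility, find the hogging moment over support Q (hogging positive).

Insert a hinge at Q; M_Q is the redundant, and each span becomes simply supported.
Discontinuity in slope at Q on the released structure — sum the simple-span end rotations:
  span PQ: UDL 4: wL³/(24EI) = 288/EI
  relative rotation θ_0 = (288 + 0)/EI = 288/EI
A unit hogging moment at Q produces rotation L₁/(3EI) + L₂/(3EI) = 5.067/EI.
Slope continuity at Q: θ_0 = M_Q·5.067/EI, so M_Q = 288/5.067 = 56.84 kip·ft (hogging).

M_Q = 56.84 kip·ft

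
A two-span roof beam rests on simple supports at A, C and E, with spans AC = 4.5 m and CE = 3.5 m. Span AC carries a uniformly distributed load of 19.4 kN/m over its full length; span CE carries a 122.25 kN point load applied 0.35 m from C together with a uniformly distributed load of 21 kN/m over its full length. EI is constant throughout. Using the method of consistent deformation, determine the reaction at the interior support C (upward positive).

Take M_C as the redundant. Released structure: two simple spans AC and CE with a hinge at C.
Rotations at C on the released spans (each span's end-slope, ×1/EI):
  span AC: UDL 19.4: wL³/(24EI) = 73.66/EI
  span CE: point load 122.25 at a = 0.35: Pab(L + b)/(6LEI) = 42.68/EI
  span CE: UDL 21: wL³/(24EI) = 37.52/EI
  relative rotation θ_0 = (73.66 + 80.2)/EI = 153.9/EI
A unit hogging moment at C produces rotation L₁/(3EI) + L₂/(3EI) = 2.667/EI.
Compatibility: M_C·(L₁+L₂)/(3EI) = θ_0, giving M_C = 57.7 kN·m (hogging).
Span AC, ΣM about A with M_C applied at C: R_C^{AC}·4.5 = 196.4 + 57.7, so R_C^{AC} = 56.47 kN and R_A = 87.3 − 56.47 = 30.83 kN.
Span CE, ΣM about E: R_C^{CE}·3.5 = 513.7 + 57.7, so R_C^{CE} = 163.3 kN and R_E = 195.8 − 163.3 = 32.49 kN.
R_C = 56.47 + 163.3 = 219.7 kN.

R_C = 219.7 kN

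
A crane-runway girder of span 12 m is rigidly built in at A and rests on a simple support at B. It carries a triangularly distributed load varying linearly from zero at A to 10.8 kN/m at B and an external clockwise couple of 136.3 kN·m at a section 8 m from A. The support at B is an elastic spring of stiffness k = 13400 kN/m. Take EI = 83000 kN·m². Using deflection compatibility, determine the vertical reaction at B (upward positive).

Choose R_B as the redundant. The primary structure is the cantilever fixed at A.
Deflection at B on the released cantilever, summing each load's contribution:
  triangular load, peak 10.8 at the free end: 11w₀L⁴/(120EI) = 20529/EI
  clockwise couple 136.3 at a = 8: M₀a(2L − a)/(2EI) = 8723/EI
  δ_0 = 29252/EI
Tip deflection under a unit load at B: L³/(3EI) = 576/EI.
With EI = 83000 kN·m²: δ_0 = 0.35243 m and δ_{BB} = 0.00694 m/kN.
Compatibility — the spring shortens by R_B/k under the reaction it provides: δ_0 − R_B·δ_{BB} = R_B/k. With 1/k = 0.000075 m/kN, R_B = δ_0 / (δ_{BB} + 1/k) = 0.35243 / (0.00694 + 0.000075) = 50.24 kN.

R_B = 50.24 kN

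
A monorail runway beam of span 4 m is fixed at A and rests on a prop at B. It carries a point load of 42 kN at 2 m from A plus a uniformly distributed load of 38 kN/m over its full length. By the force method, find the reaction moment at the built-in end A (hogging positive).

Take the reaction at B as the redundant and release it; the primary structure is a cantilever fixed at A.
Primary-structure tip deflection at B by superposition:
  point load 42 at a = 2: Pa²(3L − a)/(6EI) = 280/EI
  UDL 38: wL⁴/(8EI) = 1216/EI
  δ_0 = 1496/EI
Tip deflection under a unit load at B: L³/(3EI) = 21.33/EI.
The prop prevents deflection at B: R_B = δ_0/δ_{BB} = 1496/21.33 = 70.12 kN.
Moment equilibrium about A: M_A = Σ(load moments about A) − R_B·L = 388 − 70.12×4 = 107.5 kN·m.

M_A = 107.5 kN·m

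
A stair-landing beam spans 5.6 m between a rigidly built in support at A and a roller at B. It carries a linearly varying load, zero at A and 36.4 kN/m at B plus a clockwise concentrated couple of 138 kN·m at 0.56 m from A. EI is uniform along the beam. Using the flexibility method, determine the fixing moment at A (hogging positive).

Release the roller at B. Primary structure: cantilever fixed at A.
Deflection at B on the released cantilever, summing each load's contribution:
  triangular load, peak 36.4 at the free end: 11w₀L⁴/(120EI) = 3281/EI
  clockwise couple 138 at a = 0.56: M₀a(2L − a)/(2EI) = 411.1/EI
  δ_0 = 3693/EI
Tip deflection under a unit load at B: L³/(3EI) = 58.54/EI.
Compatibility at B: δ_0 − R_B·δ_{BB} = 0, so R_B = 3693/58.54 = 63.08 kN.
Moment equilibrium about A: M_A = Σ(load moments about A) − R_B·L = 518.5 − 63.08×5.6 = 165.3 kN·m.

M_A = 165.3 kN·m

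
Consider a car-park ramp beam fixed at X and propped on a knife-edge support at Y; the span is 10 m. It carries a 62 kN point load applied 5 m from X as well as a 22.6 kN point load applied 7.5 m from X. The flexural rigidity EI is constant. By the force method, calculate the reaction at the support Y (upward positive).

R_Y = 33.68 kN

Remove the prop at Y; the released (primary) structure is a cantilever built in at X.
Free-end deflection of the primary structure under the applied loading (downward +):
  point load 62 at a = 5: Pa²(3L − a)/(6EI) = 6458/EI
  point load 22.6 at a = 7.5: Pa²(3L − a)/(6EI) = 4767/EI
  δ_0 = 11226/EI
Tip deflection under a unit load at Y: L³/(3EI) = 333.3/EI.
The prop prevents deflection at Y: R_Y = δ_0/δ_{YY} = 11226/333.3 = 33.68 kN.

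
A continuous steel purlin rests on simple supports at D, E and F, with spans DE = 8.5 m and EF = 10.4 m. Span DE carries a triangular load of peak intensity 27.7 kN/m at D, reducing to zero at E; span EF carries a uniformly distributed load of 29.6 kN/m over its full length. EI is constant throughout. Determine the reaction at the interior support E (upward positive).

Release continuity at E by inserting a hinge; the redundant is the internal moment M_E. The primary structure is two simply-supported spans DE and EF.
Discontinuity in slope at E on the released structure — sum the simple-span end rotations:
  span DE: triangular load, peak 27.7: 7w₀L³/(360EI) = 330.8/EI
  span EF: UDL 29.6: wL³/(24EI) = 1387/EI
  relative rotation θ_0 = (330.8 + 1387)/EI = 1718/EI
A unit hogging moment at E produces rotation L₁/(3EI) + L₂/(3EI) = 6.3/EI.
Slope continuity at E: θ_0 = M_E·6.3/EI, so M_E = 1718/6.3 = 272.7 kN·m (hogging).
Span DE, ΣM about D with M_E applied at E: R_E^{DE}·8.5 = 333.6 + 272.7, so R_E^{DE} = 71.33 kN and R_D = 117.7 − 71.33 = 46.4 kN.
Span EF, ΣM about F: R_E^{EF}·10.4 = 1601 + 272.7, so R_E^{EF} = 180.1 kN and R_F = 307.8 − 180.1 = 127.7 kN.
R_E = 71.33 + 180.1 = 251.5 kN.

R_E = 251.5 kN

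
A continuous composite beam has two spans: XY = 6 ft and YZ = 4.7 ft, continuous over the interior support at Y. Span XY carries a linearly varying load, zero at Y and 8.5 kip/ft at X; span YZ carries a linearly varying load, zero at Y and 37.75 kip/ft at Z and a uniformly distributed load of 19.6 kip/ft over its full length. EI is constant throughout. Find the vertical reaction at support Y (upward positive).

Take M_Y as the redundant. Released structure: two simple spans XY and YZ with a hinge at Y.
End slopes at the hinge Y, treating each span as simply supported:
  span XY: triangular load, peak 8.5: 7w₀L³/(360EI) = 35.7/EI
  span YZ: triangular load, peak 37.75: 7w₀L³/(360EI) = 76.21/EI
  span YZ: UDL 19.6: wL³/(24EI) = 84.79/EI
  relative rotation θ_0 = (35.7 + 161)/EI = 196.7/EI
A unit hogging moment at Y produces rotation L₁/(3EI) + L₂/(3EI) = 3.567/EI.
Slope continuity at Y: θ_0 = M_Y·3.567/EI, so M_Y = 196.7/3.567 = 55.15 kip·ft (hogging).
Span XY, ΣM about X with M_Y applied at Y: R_Y^{XY}·6 = 51 + 55.15, so R_Y^{XY} = 17.69 kip and R_X = 25.5 − 17.69 = 7.809 kip.
Span YZ, ΣM about Z: R_Y^{YZ}·4.7 = 355.5 + 55.15, so R_Y^{YZ} = 87.36 kip and R_Z = 180.8 − 87.36 = 93.47 kip.
R_Y = 17.69 + 87.36 = 105.1 kip.

R_Y = 105.1 kip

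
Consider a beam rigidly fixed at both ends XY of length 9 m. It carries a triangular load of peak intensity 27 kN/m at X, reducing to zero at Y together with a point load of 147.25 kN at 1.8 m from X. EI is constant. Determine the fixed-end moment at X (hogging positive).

Take the two fixed-end moments M_X, M_Y as redundants; the released structure is the simple span XY.
On the primary (simply-supported) span, the end slopes from the loading are:
  at X: triangular load, peak 27: w₀L³/(45EI) = 437.4/EI
  at Y: triangular load, peak 27: 7w₀L³/(360EI) = 382.7/EI
  at X: point load 147.25 at a = 1.8: Pab(L + b)/(6LEI) = 572.5/EI
  at Y: point load 147.25 at a = 1.8: Pab(L + a)/(6LEI) = 381.7/EI
  θ_X0 = 1010/EI,  θ_Y0 = 764.4/EI
Flexibility coefficients: a unit moment at one end gives L/(3EI) there and L/(6EI) at the far end, so f₁₁ = f₂₂ = 3/EI and f₁₂ = f₂₁ = 1.5/EI.
Compatibility — zero rotation at each built-in end:
  3 M_X + 1.5 M_Y = 1010
  1.5 M_X + 3 M_Y = 764.4
Solving the pair gives M_X = 279 kN·m and M_Y = 115.3 kN·m (hogging).

M_X = 279 kN·m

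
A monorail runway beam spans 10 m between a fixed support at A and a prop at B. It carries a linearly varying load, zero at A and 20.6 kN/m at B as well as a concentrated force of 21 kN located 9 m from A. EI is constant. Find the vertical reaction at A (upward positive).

R_A = 49.49 kN

Choose R_B as the redundant. The primary structure is the cantilever fixed at A.
Downward deflection at the released point B due to the loads:
  triangular load, peak 20.6 at the free end: 11w₀L⁴/(120EI) = 18883/EI
  point load 21 at a = 9: Pa²(3L − a)/(6EI) = 5954/EI
  δ_0 = 24837/EI
Flexibility coefficient — unit upward force at B: δ_{BB} = L³/(3EI) = 333.3/EI.
The prop prevents deflection at B: R_B = δ_0/δ_{BB} = 24837/333.3 = 74.51 kN.
Vertical equilibrium: R_A = ΣP − R_B = 124 − 74.51 = 49.49 kN.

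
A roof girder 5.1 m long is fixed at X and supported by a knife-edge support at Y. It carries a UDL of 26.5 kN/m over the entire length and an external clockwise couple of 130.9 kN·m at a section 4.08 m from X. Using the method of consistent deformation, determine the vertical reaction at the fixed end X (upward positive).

R_X = 47.51 kN

Remove the prop at Y; the released (primary) structure is a cantilever built in at X.
Free-end deflection of the primary structure under the applied loading (downward +):
  UDL 26.5: wL⁴/(8EI) = 2241/EI
  clockwise couple 130.9 at a = 4.08: M₀a(2L − a)/(2EI) = 1634/EI
  δ_0 = 3875/EI
Flexibility coefficient — unit upward force at Y: δ_{YY} = L³/(3EI) = 44.22/EI.
The prop prevents deflection at Y: R_Y = δ_0/δ_{YY} = 3875/44.22 = 87.64 kN.
Vertical equilibrium: R_X = ΣP − R_Y = 135.2 − 87.64 = 47.51 kN.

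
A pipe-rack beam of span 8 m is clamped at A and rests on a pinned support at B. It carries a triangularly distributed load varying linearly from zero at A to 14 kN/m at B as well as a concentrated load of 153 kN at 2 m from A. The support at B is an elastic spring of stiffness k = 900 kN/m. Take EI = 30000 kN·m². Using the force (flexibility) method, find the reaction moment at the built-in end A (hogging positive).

M_A = 310.5 kN·m

Choose R_B as the redundant. The primary structure is the cantilever fixed at A.
Free-end deflection of the primary structure under the applied loading (downward +):
  triangular load, peak 14 at the free end: 11w₀L⁴/(120EI) = 5257/EI
  point load 153 at a = 2: Pa²(3L − a)/(6EI) = 2244/EI
  δ_0 = 7501/EI
Flexibility coefficient — unit upward force at B: δ_{BB} = L³/(3EI) = 170.7/EI.
With EI = 30000 kN·m²: δ_0 = 0.25002 m and δ_{BB} = 0.005689 m/kN.
Compatibility — the spring shortens by R_B/k under the reaction it provides: δ_0 − R_B·δ_{BB} = R_B/k. With 1/k = 0.001111 m/kN, R_B = δ_0 / (δ_{BB} + 1/k) = 0.25002 / (0.005689 + 0.001111) = 36.77 kN.
Moment equilibrium about A: M_A = Σ(load moments about A) − R_B·L = 604.7 − 36.77×8 = 310.5 kN·m.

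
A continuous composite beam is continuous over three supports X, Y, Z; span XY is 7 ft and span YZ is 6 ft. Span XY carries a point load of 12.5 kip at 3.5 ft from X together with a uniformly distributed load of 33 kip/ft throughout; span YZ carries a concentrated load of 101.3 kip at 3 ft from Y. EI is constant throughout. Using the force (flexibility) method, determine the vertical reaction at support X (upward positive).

Insert a hinge at Y; M_Y is the redundant, and each span becomes simply supported.
Discontinuity in slope at Y on the released structure — sum the simple-span end rotations:
  span XY: point load 12.5 at a = 3.5: Pab(L + a)/(6LEI) = 38.28/EI
  span XY: UDL 33: wL³/(24EI) = 471.6/EI
  span YZ: point load 101.3 at a = 3: Pab(L + b)/(6LEI) = 227.9/EI
  relative rotation θ_0 = (509.9 + 227.9)/EI = 737.8/EI
A unit hogging moment at Y produces rotation L₁/(3EI) + L₂/(3EI) = 4.333/EI.
Compatibility: M_Y·(L₁+L₂)/(3EI) = θ_0, giving M_Y = 170.3 kip·ft (hogging).
Span XY, ΣM about X with M_Y applied at Y: R_Y^{XY}·7 = 852.2 + 170.3, so R_Y^{XY} = 146.1 kip and R_X = 243.5 − 146.1 = 97.43 kip.

R_X = 97.43 kip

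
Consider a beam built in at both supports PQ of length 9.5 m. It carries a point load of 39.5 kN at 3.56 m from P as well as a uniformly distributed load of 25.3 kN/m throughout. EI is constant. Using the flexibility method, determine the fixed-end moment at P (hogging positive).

Take the two fixed-end moments M_P, M_Q as redundants; the released structure is the simple span PQ.
On the primary (simply-supported) span, the end slopes from the loading are:
  at P: point load 39.5 at a = 3.56: Pab(L + b)/(6LEI) = 226.3/EI
  at Q: point load 39.5 at a = 3.56: Pab(L + a)/(6LEI) = 191.4/EI
  at P: UDL 25.3: wL³/(24EI) = 903.8/EI
  at Q: UDL 25.3: wL³/(24EI) = 903.8/EI
  θ_P0 = 1130/EI,  θ_Q0 = 1095/EI
Flexibility coefficients: a unit moment at one end gives L/(3EI) there and L/(6EI) at the far end, so f₁₁ = f₂₂ = 3.167/EI and f₁₂ = f₂₁ = 1.583/EI.
Compatibility — zero rotation at each built-in end:
  3.167 M_P + 1.583 M_Q = 1130
  1.583 M_P + 3.167 M_Q = 1095
Solving the pair gives M_P = 245.3 kN·m and M_Q = 223.2 kN·m (hogging).

M_P = 245.3 kN·m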